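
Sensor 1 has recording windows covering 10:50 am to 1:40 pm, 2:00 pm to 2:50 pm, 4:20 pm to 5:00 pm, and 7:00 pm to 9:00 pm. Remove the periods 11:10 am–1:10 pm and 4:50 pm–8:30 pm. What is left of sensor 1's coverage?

10:50 am-11:10 am, 1:10 pm-1:40 pm, 2:00 pm-2:50 pm, 4:20 pm-4:50 pm, 8:30 pm-9:00 pm

10:50 am-1:40 pm with B removed leaves 10:50 am-11:10 am, 1:10 pm-1:40 pm.
2:00 pm-2:50 pm is untouched.
4:20 pm-5:00 pm with B removed leaves 4:20 pm-4:50 pm.
7:00 pm-9:00 pm with B removed leaves 8:30 pm-9:00 pm.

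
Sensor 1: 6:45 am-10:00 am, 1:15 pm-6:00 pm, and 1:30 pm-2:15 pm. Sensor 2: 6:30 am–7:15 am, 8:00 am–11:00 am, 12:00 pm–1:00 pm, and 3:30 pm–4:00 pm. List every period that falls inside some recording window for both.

Merge the first list: 6:45 am–10:00 am, 1:15 pm–6:00 pm.
6:45 am–10:00 am overlaps B on 6:45 am–7:15 am, 8:00 am–10:00 am.
1:15 pm–6:00 pm overlaps B on 3:30 pm–4:00 pm.

6:45 am–7:15 am, 8:00 am–10:00 am, 3:30 pm–4:00 pm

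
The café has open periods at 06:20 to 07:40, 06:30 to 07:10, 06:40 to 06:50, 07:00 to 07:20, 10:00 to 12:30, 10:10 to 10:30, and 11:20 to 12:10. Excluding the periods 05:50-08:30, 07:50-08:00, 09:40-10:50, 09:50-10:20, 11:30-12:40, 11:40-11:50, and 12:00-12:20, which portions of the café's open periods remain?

A, merged: 06:20–07:40, 10:00–12:30.
B, merged: 05:50–08:30, 09:40–10:50, 11:30–12:40.
06:20–07:40: fully covered by B → removed.
10:00–12:30 minus B → 10:50–11:30.

10:50–11:30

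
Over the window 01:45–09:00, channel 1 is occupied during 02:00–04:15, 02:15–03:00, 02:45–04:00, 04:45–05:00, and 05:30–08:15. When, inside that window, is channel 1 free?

The merged coverage is 02:00–04:15, 04:45–05:00, 05:30–08:15.
Gaps within 01:45–09:00: 01:45–02:00, 04:15–04:45, 05:00–05:30, 08:15–09:00.

01:45–02:00, 04:15–04:45, 05:00–05:30, 08:15–09:00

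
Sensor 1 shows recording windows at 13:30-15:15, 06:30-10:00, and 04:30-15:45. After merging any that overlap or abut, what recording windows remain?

04:30-15:45

Sort by start: 04:30-15:45, 06:30-10:00, 13:30-15:15.
06:30-10:00 overlaps/touches 04:30-15:45 → extend to 04:30-15:45.
13:30-15:15 overlaps/touches 04:30-15:45 → extend to 04:30-15:45.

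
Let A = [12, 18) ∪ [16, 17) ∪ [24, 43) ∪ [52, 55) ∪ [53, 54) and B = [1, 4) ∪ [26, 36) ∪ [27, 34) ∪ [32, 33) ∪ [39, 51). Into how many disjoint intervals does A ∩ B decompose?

2

A, merged: [12, 18), [24, 43), [52, 55).
B, merged: [1, 4), [26, 36), [39, 51).
A ∩ B = [26, 36), [39, 43).
That is 2 disjoint pieces.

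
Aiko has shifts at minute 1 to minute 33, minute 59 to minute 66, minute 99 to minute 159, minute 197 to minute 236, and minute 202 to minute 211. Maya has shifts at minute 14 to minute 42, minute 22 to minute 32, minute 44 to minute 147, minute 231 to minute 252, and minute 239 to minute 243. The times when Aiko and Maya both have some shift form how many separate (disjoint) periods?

4

Merge the first list: minute 1 to minute 33, minute 59 to minute 66, minute 99 to minute 159, minute 197 to minute 236.
Merge the second list: minute 14 to minute 42, minute 44 to minute 147, minute 231 to minute 252.
A ∩ B = minute 14 to minute 33, minute 59 to minute 66, minute 99 to minute 147, minute 231 to minute 236.
That is 4 disjoint pieces.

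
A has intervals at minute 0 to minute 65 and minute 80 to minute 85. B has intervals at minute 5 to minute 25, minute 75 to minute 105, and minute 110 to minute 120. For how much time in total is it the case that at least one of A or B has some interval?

105 minutes

A ∪ B = minute 0 to minute 65, minute 75 to minute 105, minute 110 to minute 120.
Total: 65 minutes + 30 minutes + 10 minutes = 105 minutes.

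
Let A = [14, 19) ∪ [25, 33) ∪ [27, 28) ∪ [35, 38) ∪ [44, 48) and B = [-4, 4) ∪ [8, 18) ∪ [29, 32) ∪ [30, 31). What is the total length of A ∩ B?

First set merges to [14, 19), [25, 33), [35, 38), [44, 48).
Second set merges to [-4, 4), [8, 18), [29, 32).
A ∩ B = [14, 18), [29, 32).
Total: 4 + 3 = 7.

7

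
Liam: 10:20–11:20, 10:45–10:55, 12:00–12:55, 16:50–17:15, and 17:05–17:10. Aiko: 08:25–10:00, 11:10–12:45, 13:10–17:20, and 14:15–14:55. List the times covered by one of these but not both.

First set merges to 10:20–11:20, 12:00–12:55, 16:50–17:15.
Second set merges to 08:25–10:00, 11:10–12:45, 13:10–17:20.
A but not B: 10:20–11:10, 12:45–12:55.
B but not A: 08:25–10:00, 11:20–12:00, 13:10–16:50, 17:15–17:20.
Combining gives A △ B.

08:25–10:00, 10:20–11:10, 11:20–12:00, 12:45–12:55, 13:10–16:50, 17:15–17:20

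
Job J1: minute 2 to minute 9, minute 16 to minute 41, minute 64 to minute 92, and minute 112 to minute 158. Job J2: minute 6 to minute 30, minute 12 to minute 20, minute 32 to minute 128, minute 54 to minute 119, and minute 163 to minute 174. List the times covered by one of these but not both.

Second set merges to minute 6 to minute 30, minute 32 to minute 128, minute 163 to minute 174.
Only in the first: minute 2 to minute 6, minute 30 to minute 32, minute 128 to minute 158.
Only in the second: minute 9 to minute 16, minute 41 to minute 64, minute 92 to minute 112, minute 163 to minute 174.
Together these are the periods covered by exactly one.

minute 2 to minute 6, minute 9 to minute 16, minute 30 to minute 32, minute 41 to minute 64, minute 92 to minute 112, minute 128 to minute 158, minute 163 to minute 174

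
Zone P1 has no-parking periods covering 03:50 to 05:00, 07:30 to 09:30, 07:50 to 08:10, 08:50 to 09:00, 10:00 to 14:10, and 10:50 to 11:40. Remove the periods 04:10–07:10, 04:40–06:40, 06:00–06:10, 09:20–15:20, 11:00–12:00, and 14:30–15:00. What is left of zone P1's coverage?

03:50–04:10, 07:30–09:20

First set merges to 03:50–05:00, 07:30–09:30, 10:00–14:10.
Second set merges to 04:10–07:10, 09:20–15:20.
03:50–05:00 minus B → 03:50–04:10.
07:30–09:30 minus B → 07:30–09:20.
10:00–14:10: fully covered by B → removed.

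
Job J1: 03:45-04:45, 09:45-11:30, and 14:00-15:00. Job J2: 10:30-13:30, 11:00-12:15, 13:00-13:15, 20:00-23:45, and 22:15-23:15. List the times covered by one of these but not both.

Merge the second list: 10:30–13:30, 20:00–23:45.
A but not B: 03:45–04:45, 09:45–10:30, 14:00–15:00.
B but not A: 11:30–13:30, 20:00–23:45.
Combining gives A △ B.

03:45–04:45, 09:45–10:30, 11:30–13:30, 14:00–15:00, 20:00–23:45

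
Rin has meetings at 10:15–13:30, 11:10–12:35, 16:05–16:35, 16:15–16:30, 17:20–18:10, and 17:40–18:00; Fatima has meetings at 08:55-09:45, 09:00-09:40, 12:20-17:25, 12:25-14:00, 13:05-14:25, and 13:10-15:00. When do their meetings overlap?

First set merges to 10:15–13:30, 16:05–16:35, 17:20–18:10.
Second set merges to 08:55–09:45, 12:20–17:25.
10:15–13:30 meets the second set on 12:20–13:30.
16:05–16:35 meets the second set on 16:05–16:35.
17:20–18:10 meets the second set on 17:20–17:25.

12:20–13:30, 16:05–16:35, 17:20–17:25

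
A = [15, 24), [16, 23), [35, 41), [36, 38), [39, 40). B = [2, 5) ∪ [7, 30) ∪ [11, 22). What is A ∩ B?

[15, 24)

First set merges to [15, 24), [35, 41).
Second set merges to [2, 5), [7, 30).
[15, 24) ∩ B → [15, 24).
[35, 41) meets no B interval.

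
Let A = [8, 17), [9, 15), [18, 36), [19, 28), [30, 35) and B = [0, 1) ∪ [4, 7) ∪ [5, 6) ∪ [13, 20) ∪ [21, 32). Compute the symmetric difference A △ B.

[0, 1) ∪ [4, 7) ∪ [8, 13) ∪ [17, 18) ∪ [20, 21) ∪ [32, 36)

Merge the first list: [8, 17), [18, 36).
Merge the second list: [0, 1), [4, 7), [13, 20), [21, 32).
Only in the first: [8, 13), [20, 21), [32, 36).
Only in the second: [0, 1), [4, 7), [17, 18).
Together these are the periods covered by exactly one.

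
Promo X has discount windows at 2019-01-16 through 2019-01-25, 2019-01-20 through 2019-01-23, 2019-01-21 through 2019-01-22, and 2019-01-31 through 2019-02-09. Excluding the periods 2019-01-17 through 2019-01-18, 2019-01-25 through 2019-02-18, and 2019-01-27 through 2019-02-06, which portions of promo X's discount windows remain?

Merge the first list: 2019-01-16 through 2019-01-25, 2019-01-31 through 2019-02-09.
Merge the second list: 2019-01-17 through 2019-01-18, 2019-01-25 through 2019-02-18.
2019-01-16 through 2019-01-25 minus B → 2019-01-16 through 2019-01-16, 2019-01-19 through 2019-01-24.
2019-01-31 through 2019-02-09: fully covered by B → removed.

2019-01-16 through 2019-01-16, 2019-01-19 through 2019-01-24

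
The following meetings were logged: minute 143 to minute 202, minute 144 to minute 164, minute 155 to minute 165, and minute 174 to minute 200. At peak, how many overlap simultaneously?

3

Walk the sorted start/end points keeping a running depth.
The depth first hits 3 at minute 155.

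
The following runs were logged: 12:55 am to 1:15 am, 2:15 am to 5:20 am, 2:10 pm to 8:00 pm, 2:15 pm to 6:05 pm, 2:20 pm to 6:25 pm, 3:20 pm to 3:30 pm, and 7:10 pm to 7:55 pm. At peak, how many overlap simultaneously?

4

At 3:20 pm, 4 of the intervals are simultaneously active.
No point has more.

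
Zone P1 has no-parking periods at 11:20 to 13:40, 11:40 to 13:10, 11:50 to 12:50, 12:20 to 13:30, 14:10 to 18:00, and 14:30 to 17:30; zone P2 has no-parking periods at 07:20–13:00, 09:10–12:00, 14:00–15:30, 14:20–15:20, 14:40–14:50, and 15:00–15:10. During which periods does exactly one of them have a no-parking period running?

07:20–11:20, 13:00–13:40, 14:00–14:10, 15:30–18:00

A, merged: 11:20–13:40, 14:10–18:00.
B, merged: 07:20–13:00, 14:00–15:30.
Only in the first: 13:00–13:40, 15:30–18:00.
Only in the second: 07:20–11:20, 14:00–14:10.
Together these are the periods covered by exactly one.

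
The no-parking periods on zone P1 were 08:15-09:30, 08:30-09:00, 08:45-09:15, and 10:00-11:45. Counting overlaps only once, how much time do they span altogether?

Merged: 08:15–09:30, 10:00–11:45.
Lengths: 1 h 15 min + 1 h 45 min = 3 h.

3 h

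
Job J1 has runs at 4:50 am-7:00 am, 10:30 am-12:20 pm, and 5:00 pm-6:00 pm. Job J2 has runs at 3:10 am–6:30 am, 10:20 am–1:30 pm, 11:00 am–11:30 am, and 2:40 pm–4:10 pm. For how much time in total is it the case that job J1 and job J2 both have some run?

B, merged: 3:10 am–6:30 am, 10:20 am–1:30 pm, 2:40 pm–4:10 pm.
A ∩ B = 4:50 am–6:30 am, 10:30 am–12:20 pm.
Total: 1 h 40 min + 1 h 50 min = 3 h 30 min.

3 h 30 min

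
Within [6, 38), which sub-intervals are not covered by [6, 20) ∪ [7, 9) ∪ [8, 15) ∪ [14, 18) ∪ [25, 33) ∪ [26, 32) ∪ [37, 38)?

After merging, the occupied span is [6, 20), [25, 33), [37, 38).
Gaps within [6, 38): [20, 25), [33, 37).

[20, 25) ∪ [33, 37)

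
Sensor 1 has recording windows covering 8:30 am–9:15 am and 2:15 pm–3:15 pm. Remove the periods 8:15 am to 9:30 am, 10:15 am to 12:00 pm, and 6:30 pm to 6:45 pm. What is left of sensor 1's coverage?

8:30 am–9:15 am: entirely removed.
2:15 pm–3:15 pm: nothing removed.

2:15 pm–3:15 pm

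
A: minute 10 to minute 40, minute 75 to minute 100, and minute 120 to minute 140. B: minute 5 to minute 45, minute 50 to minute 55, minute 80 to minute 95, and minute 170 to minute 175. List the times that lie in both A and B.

minute 10 to minute 40, minute 80 to minute 95

minute 10 to minute 40 ∩ B → minute 10 to minute 40.
minute 75 to minute 100 ∩ B → minute 80 to minute 95.
minute 120 to minute 140 meets no B interval.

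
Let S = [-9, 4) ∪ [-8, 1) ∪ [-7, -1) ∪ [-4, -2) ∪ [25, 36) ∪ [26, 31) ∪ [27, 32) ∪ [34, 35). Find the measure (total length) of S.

Merged: [-9, 4), [25, 36).
Lengths: 13 + 11 = 24.

24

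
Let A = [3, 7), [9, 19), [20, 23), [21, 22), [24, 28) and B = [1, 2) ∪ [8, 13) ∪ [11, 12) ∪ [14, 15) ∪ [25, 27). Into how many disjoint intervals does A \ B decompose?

A, merged: [3, 7), [9, 19), [20, 23), [24, 28).
B, merged: [1, 2), [8, 13), [14, 15), [25, 27).
A \ B = [3, 7), [13, 14), [15, 19), [20, 23), [24, 25), [27, 28).
That is 6 disjoint pieces.

6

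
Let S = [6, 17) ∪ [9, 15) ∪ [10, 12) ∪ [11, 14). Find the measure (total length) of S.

11

Merged: [6, 17).
Length: 11.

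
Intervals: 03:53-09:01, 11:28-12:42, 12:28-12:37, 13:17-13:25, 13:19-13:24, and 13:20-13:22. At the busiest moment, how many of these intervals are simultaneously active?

3

Sweep endpoints in order; track running count of active intervals.
Peak of 3 reached at 13:20.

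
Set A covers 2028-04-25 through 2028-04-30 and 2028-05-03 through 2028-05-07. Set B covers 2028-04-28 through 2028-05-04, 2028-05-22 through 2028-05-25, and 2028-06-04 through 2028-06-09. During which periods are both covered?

2028-04-28 through 2028-04-30, 2028-05-03 through 2028-05-04

2028-04-25 through 2028-04-30 ∩ B → 2028-04-28 through 2028-04-30.
2028-05-03 through 2028-05-07 ∩ B → 2028-05-03 through 2028-05-04.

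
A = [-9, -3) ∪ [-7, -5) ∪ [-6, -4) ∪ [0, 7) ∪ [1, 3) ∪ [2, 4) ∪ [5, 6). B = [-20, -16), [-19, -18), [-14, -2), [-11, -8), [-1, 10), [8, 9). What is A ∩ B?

A, merged: [-9, -3), [0, 7).
B, merged: [-20, -16), [-14, -2), [-1, 10).
[-9, -3) ∩ B → [-9, -3).
[0, 7) ∩ B → [0, 7).

[-9, -3) ∪ [0, 7)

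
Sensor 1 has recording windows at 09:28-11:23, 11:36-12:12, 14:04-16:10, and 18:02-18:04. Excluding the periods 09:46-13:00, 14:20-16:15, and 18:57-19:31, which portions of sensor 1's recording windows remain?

09:28–11:23 \ B = 09:28–09:46.
11:36–12:12: entirely removed.
14:04–16:10 \ B = 14:04–14:20.
18:02–18:04: nothing removed.

09:28–09:46, 14:04–14:20, 18:02–18:04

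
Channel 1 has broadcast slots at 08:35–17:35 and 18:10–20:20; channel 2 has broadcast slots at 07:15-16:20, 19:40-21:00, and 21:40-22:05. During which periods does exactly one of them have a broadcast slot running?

A but not B: 16:20-17:35, 18:10-19:40.
B but not A: 07:15-08:35, 20:20-21:00, 21:40-22:05.
Combining gives A △ B.

07:15-08:35, 16:20-17:35, 18:10-19:40, 20:20-21:00, 21:40-22:05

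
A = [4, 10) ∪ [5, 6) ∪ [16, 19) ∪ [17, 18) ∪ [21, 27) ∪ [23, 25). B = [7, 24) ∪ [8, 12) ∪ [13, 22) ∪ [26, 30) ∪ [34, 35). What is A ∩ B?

A, merged: [4, 10), [16, 19), [21, 27).
B, merged: [7, 24), [26, 30), [34, 35).
[4, 10) overlaps B on [7, 10).
[16, 19) overlaps B on [16, 19).
[21, 27) overlaps B on [21, 24), [26, 27).

[7, 10) ∪ [16, 19) ∪ [21, 24) ∪ [26, 27)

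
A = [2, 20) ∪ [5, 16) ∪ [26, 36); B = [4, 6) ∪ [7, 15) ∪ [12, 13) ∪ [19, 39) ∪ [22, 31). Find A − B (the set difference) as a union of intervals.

A, merged: [2, 20), [26, 36).
B, merged: [4, 6), [7, 15), [19, 39).
[2, 20) \ B = [2, 4), [6, 7), [15, 19).
[26, 36): entirely removed.

[2, 4) ∪ [6, 7) ∪ [15, 19)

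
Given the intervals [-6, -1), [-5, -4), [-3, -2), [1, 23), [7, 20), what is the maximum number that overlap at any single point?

2

Sweep endpoints in order; track running count of active intervals.
Peak of 2 reached at -5.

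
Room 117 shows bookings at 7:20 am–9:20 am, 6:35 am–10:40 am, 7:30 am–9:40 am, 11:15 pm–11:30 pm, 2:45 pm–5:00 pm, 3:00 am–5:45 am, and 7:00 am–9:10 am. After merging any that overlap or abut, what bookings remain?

3:00 am–5:45 am, 6:35 am–10:40 am, 2:45 pm–5:00 pm, 11:15 pm–11:30 pm

Sort by start: 3:00 am–5:45 am, 6:35 am–10:40 am, 7:00 am–9:10 am, 7:20 am–9:20 am, 7:30 am–9:40 am, 2:45 pm–5:00 pm, 11:15 pm–11:30 pm.
6:35 am–10:40 am is disjoint → start new block.
7:00 am–9:10 am overlaps/touches 6:35 am–10:40 am → extend to 6:35 am–10:40 am.
7:20 am–9:20 am overlaps/touches 6:35 am–10:40 am → extend to 6:35 am–10:40 am.
7:30 am–9:40 am overlaps/touches 6:35 am–10:40 am → extend to 6:35 am–10:40 am.
2:45 pm–5:00 pm is disjoint → start new block.
11:15 pm–11:30 pm is disjoint → start new block.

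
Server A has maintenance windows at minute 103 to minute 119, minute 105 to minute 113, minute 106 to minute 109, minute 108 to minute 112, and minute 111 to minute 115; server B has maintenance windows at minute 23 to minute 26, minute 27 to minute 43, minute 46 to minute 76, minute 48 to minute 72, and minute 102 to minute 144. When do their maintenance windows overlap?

First set merges to minute 103 to minute 119.
Second set merges to minute 23 to minute 26, minute 27 to minute 43, minute 46 to minute 76, minute 102 to minute 144.
minute 103 to minute 119 ∩ B → minute 103 to minute 119.

minute 103 to minute 119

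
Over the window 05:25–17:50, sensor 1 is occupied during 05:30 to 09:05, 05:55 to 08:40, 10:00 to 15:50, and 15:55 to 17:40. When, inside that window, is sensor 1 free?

05:25-05:30, 09:05-10:00, 15:50-15:55, 17:40-17:50

The merged coverage is 05:30-09:05, 10:00-15:50, 15:55-17:40.
Uncovered inside 05:25-17:50: 05:25-05:30, 09:05-10:00, 15:50-15:55, 17:40-17:50.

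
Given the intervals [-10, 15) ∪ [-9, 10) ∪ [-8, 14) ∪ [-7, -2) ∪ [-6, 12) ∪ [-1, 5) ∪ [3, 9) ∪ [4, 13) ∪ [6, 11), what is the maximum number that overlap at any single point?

7

At 4, 7 of the intervals are simultaneously active.
No point has more.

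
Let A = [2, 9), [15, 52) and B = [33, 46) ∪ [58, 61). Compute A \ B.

[2, 9) is untouched.
[15, 52) with B removed leaves [15, 33), [46, 52).

[2, 9) ∪ [15, 33) ∪ [46, 52)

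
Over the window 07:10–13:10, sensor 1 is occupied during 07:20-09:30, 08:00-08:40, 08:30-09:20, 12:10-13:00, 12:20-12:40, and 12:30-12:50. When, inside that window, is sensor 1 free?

The merged coverage is 07:20–09:30, 12:10–13:00.
Gaps within 07:10–13:10: 07:10–07:20, 09:30–12:10, 13:00–13:10.

07:10–07:20, 09:30–12:10, 13:00–13:10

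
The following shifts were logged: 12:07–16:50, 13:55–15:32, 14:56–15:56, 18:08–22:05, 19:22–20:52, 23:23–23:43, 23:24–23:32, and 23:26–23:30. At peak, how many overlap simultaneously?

3

Sweep endpoints in order; track running count of active intervals.
Peak of 3 reached at 14:56.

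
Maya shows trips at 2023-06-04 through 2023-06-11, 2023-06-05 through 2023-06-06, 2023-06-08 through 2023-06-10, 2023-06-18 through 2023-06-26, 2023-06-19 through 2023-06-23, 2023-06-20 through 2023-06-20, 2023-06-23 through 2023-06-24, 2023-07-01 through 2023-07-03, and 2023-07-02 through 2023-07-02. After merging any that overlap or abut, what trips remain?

2023-06-04 through 2023-06-11, 2023-06-18 through 2023-06-26, 2023-07-01 through 2023-07-03

2023-06-05 through 2023-06-06 overlaps/touches 2023-06-04 through 2023-06-11 → extend to 2023-06-04 through 2023-06-11.
2023-06-08 through 2023-06-10 overlaps/touches 2023-06-04 through 2023-06-11 → extend to 2023-06-04 through 2023-06-11.
2023-06-18 through 2023-06-26 is disjoint → start new block.
2023-06-19 through 2023-06-23 overlaps/touches 2023-06-18 through 2023-06-26 → extend to 2023-06-18 through 2023-06-26.
2023-06-20 through 2023-06-20 overlaps/touches 2023-06-18 through 2023-06-26 → extend to 2023-06-18 through 2023-06-26.
2023-06-23 through 2023-06-24 overlaps/touches 2023-06-18 through 2023-06-26 → extend to 2023-06-18 through 2023-06-26.
2023-07-01 through 2023-07-03 is disjoint → start new block.
2023-07-02 through 2023-07-02 overlaps/touches 2023-07-01 through 2023-07-03 → extend to 2023-07-01 through 2023-07-03.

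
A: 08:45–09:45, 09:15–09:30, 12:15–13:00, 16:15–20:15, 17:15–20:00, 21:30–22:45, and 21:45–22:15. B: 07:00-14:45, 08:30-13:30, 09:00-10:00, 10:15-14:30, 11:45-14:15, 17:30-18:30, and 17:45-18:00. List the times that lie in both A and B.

08:45-09:45, 12:15-13:00, 17:30-18:30

First set merges to 08:45-09:45, 12:15-13:00, 16:15-20:15, 21:30-22:45.
Second set merges to 07:00-14:45, 17:30-18:30.
08:45-09:45 overlaps B on 08:45-09:45.
12:15-13:00 overlaps B on 12:15-13:00.
16:15-20:15 overlaps B on 17:30-18:30.
21:30-22:45 falls entirely outside B.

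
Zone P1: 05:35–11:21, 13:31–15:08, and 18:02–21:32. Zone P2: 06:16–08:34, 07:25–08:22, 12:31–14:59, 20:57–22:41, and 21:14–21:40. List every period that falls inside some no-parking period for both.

06:16-08:34, 13:31-14:59, 20:57-21:32

Second set merges to 06:16-08:34, 12:31-14:59, 20:57-22:41.
05:35-11:21 ∩ B → 06:16-08:34.
13:31-15:08 ∩ B → 13:31-14:59.
18:02-21:32 ∩ B → 20:57-21:32.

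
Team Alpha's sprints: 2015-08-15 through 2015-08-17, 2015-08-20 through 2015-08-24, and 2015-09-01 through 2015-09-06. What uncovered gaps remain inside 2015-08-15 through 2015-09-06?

After merging, the occupied span is 2015-08-15 through 2015-08-17, 2015-08-20 through 2015-08-24, 2015-09-01 through 2015-09-06.
Complement within 2015-08-15 through 2015-09-06: 2015-08-18 through 2015-08-19, 2015-08-25 through 2015-08-31.

2015-08-18 through 2015-08-19, 2015-08-25 through 2015-08-31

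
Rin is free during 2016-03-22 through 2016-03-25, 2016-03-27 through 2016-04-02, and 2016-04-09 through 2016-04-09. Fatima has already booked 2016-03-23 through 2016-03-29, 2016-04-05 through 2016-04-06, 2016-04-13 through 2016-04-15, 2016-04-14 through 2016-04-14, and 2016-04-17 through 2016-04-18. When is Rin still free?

2016-03-22 through 2016-03-22, 2016-03-30 through 2016-04-02, 2016-04-09 through 2016-04-09

Second set merges to 2016-03-23 through 2016-03-29, 2016-04-05 through 2016-04-06, 2016-04-13 through 2016-04-15, 2016-04-17 through 2016-04-18.
2016-03-22 through 2016-03-25 minus B → 2016-03-22 through 2016-03-22.
2016-03-27 through 2016-04-02 minus B → 2016-03-30 through 2016-04-02.
2016-04-09 through 2016-04-09: no B overlap → unchanged.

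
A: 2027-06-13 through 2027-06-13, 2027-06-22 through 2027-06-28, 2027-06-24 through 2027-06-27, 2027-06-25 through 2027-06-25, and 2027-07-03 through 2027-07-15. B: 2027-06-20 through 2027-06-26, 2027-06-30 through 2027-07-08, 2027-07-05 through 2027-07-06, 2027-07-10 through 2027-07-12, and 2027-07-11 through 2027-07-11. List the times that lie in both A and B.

2027-06-22 through 2027-06-26, 2027-07-03 through 2027-07-08, 2027-07-10 through 2027-07-12

A, merged: 2027-06-13 through 2027-06-13, 2027-06-22 through 2027-06-28, 2027-07-03 through 2027-07-15.
B, merged: 2027-06-20 through 2027-06-26, 2027-06-30 through 2027-07-08, 2027-07-10 through 2027-07-12.
2027-06-13 through 2027-06-13 meets no B interval.
2027-06-22 through 2027-06-28 ∩ B → 2027-06-22 through 2027-06-26.
2027-07-03 through 2027-07-15 ∩ B → 2027-07-03 through 2027-07-08, 2027-07-10 through 2027-07-12.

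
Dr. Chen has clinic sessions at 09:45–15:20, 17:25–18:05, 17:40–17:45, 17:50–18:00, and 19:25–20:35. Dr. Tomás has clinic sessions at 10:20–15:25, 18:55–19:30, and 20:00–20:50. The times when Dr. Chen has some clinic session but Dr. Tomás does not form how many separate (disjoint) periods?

Merge the first list: 09:45–15:20, 17:25–18:05, 19:25–20:35.
A \ B = 09:45–10:20, 17:25–18:05, 19:30–20:00.
That is 3 disjoint pieces.

3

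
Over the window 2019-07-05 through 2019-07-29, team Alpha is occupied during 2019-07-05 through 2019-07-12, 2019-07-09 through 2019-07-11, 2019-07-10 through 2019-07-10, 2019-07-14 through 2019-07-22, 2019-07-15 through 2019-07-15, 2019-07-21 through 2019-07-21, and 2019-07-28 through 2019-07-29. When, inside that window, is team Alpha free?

The merged coverage is 2019-07-05 through 2019-07-12, 2019-07-14 through 2019-07-22, 2019-07-28 through 2019-07-29.
Uncovered inside 2019-07-05 through 2019-07-29: 2019-07-13 through 2019-07-13, 2019-07-23 through 2019-07-27.

2019-07-13 through 2019-07-13, 2019-07-23 through 2019-07-27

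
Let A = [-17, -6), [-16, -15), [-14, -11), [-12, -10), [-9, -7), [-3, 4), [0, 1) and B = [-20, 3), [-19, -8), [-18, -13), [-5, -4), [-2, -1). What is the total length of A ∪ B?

First set merges to [-17, -6), [-3, 4).
Second set merges to [-20, 3).
A ∪ B = [-20, 4).
Total: 24.

24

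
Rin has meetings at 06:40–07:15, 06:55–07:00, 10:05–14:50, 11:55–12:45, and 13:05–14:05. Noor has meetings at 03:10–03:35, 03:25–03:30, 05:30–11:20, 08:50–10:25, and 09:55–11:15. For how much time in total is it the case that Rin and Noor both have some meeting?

1 h 50 min

A, merged: 06:40–07:15, 10:05–14:50.
B, merged: 03:10–03:35, 05:30–11:20.
A ∩ B = 06:40–07:15, 10:05–11:20.
Total: 35 min + 1 h 15 min = 1 h 50 min.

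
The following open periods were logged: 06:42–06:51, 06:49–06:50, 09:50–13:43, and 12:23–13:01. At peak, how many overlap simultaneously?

Walk the sorted start/end points keeping a running depth.
The depth first hits 2 at 06:49.

2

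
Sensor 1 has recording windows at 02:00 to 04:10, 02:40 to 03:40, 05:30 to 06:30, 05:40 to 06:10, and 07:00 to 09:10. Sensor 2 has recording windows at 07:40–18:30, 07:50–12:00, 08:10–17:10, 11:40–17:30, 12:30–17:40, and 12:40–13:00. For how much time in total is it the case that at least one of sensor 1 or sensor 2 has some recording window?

14 h 40 min

A, merged: 02:00–04:10, 05:30–06:30, 07:00–09:10.
B, merged: 07:40–18:30.
A ∪ B = 02:00–04:10, 05:30–06:30, 07:00–18:30.
Total: 2 h 10 min + 1 h + 11 h 30 min = 14 h 40 min.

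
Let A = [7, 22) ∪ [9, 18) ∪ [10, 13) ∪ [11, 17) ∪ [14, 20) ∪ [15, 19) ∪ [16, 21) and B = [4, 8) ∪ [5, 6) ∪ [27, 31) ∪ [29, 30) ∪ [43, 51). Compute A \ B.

[8, 22)

A, merged: [7, 22).
B, merged: [4, 8), [27, 31), [43, 51).
[7, 22) with B removed leaves [8, 22).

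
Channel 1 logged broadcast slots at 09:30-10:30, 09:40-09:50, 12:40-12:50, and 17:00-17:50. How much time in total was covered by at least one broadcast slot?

Merged: 09:30–10:30, 12:40–12:50, 17:00–17:50.
Lengths: 1 h + 10 min + 50 min = 2 h.

2 h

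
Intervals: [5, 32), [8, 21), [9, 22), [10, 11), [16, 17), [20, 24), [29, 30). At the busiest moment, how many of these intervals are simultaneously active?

4

Sweep endpoints in order; track running count of active intervals.
Peak of 4 reached at 10.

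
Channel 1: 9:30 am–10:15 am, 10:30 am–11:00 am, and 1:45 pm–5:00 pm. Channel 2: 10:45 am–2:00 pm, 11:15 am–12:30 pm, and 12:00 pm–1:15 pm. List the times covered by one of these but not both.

9:30 am–10:15 am, 10:30 am–10:45 am, 11:00 am–1:45 pm, 2:00 pm–5:00 pm

Second set merges to 10:45 am–2:00 pm.
A but not B: 9:30 am–10:15 am, 10:30 am–10:45 am, 2:00 pm–5:00 pm.
B but not A: 11:00 am–1:45 pm.
Combining gives A △ B.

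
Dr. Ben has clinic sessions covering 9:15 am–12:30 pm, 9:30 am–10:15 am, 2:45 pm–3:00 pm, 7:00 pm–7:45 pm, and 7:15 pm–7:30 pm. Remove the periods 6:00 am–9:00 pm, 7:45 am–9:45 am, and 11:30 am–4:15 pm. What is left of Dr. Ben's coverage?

none

A, merged: 9:15 am–12:30 pm, 2:45 pm–3:00 pm, 7:00 pm–7:45 pm.
B, merged: 6:00 am–9:00 pm.
9:15 am–12:30 pm: entirely removed.
2:45 pm–3:00 pm: entirely removed.
7:00 pm–7:45 pm: entirely removed.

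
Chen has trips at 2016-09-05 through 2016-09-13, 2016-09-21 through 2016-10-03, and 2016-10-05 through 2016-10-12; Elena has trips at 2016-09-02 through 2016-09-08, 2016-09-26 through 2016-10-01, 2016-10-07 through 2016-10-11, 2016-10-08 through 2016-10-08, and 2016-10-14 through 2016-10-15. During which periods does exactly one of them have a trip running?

B, merged: 2016-09-02 through 2016-09-08, 2016-09-26 through 2016-10-01, 2016-10-07 through 2016-10-11, 2016-10-14 through 2016-10-15.
A \ B = 2016-09-09 through 2016-09-13, 2016-09-21 through 2016-09-25, 2016-10-02 through 2016-10-03, 2016-10-05 through 2016-10-06, 2016-10-12 through 2016-10-12.
B \ A = 2016-09-02 through 2016-09-04, 2016-10-14 through 2016-10-15.
Union of the two gives the symmetric difference.

2016-09-02 through 2016-09-04, 2016-09-09 through 2016-09-13, 2016-09-21 through 2016-09-25, 2016-10-02 through 2016-10-03, 2016-10-05 through 2016-10-06, 2016-10-12 through 2016-10-12, 2016-10-14 through 2016-10-15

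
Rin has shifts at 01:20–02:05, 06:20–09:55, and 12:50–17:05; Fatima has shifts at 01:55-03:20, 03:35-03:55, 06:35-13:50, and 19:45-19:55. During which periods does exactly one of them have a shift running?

A \ B = 01:20–01:55, 06:20–06:35, 13:50–17:05.
B \ A = 02:05–03:20, 03:35–03:55, 09:55–12:50, 19:45–19:55.
Union of the two gives the symmetric difference.

01:20–01:55, 02:05–03:20, 03:35–03:55, 06:20–06:35, 09:55–12:50, 13:50–17:05, 19:45–19:55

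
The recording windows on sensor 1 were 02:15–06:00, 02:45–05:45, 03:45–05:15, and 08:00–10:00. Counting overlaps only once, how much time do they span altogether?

Merged: 02:15–06:00, 08:00–10:00.
Lengths: 3 h 45 min + 2 h = 5 h 45 min.

5 h 45 min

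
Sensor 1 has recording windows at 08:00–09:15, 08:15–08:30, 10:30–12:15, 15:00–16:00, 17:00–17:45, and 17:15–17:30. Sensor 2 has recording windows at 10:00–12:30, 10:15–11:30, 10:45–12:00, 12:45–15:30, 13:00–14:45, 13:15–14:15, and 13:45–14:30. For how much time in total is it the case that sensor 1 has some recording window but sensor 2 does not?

2 h 30 min

Merge the first list: 08:00–09:15, 10:30–12:15, 15:00–16:00, 17:00–17:45.
Merge the second list: 10:00–12:30, 12:45–15:30.
A \ B = 08:00–09:15, 15:30–16:00, 17:00–17:45.
Total: 1 h 15 min + 30 min + 45 min = 2 h 30 min.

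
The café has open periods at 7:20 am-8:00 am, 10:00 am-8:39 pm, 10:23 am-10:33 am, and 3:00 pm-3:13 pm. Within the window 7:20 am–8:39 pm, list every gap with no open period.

After merging, the occupied span is 7:20 am-8:00 am, 10:00 am-8:39 pm.
Gaps within 7:20 am-8:39 pm: 8:00 am-10:00 am.

8:00 am-10:00 am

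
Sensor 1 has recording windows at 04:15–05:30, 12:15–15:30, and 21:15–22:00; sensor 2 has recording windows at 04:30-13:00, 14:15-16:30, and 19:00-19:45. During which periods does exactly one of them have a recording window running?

04:15-04:30, 05:30-12:15, 13:00-14:15, 15:30-16:30, 19:00-19:45, 21:15-22:00

A \ B = 04:15-04:30, 13:00-14:15, 21:15-22:00.
B \ A = 05:30-12:15, 15:30-16:30, 19:00-19:45.
Union of the two gives the symmetric difference.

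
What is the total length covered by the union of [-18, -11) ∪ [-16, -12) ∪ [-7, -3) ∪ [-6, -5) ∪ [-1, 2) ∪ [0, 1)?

Merged: [-18, -11), [-7, -3), [-1, 2).
Lengths: 7 + 4 + 3 = 14.

14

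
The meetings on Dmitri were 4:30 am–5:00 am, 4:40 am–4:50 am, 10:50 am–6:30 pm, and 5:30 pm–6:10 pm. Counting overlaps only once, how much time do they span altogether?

8 h 10 min

Merged: 4:30 am–5:00 am, 10:50 am–6:30 pm.
Lengths: 30 min + 7 h 40 min = 8 h 10 min.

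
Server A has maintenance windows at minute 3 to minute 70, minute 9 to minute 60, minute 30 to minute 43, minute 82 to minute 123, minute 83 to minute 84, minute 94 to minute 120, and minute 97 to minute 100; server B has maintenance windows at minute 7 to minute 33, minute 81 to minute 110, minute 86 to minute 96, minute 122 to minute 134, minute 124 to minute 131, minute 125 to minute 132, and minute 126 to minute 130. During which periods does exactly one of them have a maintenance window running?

minute 3 to minute 7, minute 33 to minute 70, minute 81 to minute 82, minute 110 to minute 122, minute 123 to minute 134

Merge the first list: minute 3 to minute 70, minute 82 to minute 123.
Merge the second list: minute 7 to minute 33, minute 81 to minute 110, minute 122 to minute 134.
A but not B: minute 3 to minute 7, minute 33 to minute 70, minute 110 to minute 122.
B but not A: minute 81 to minute 82, minute 123 to minute 134.
Combining gives A △ B.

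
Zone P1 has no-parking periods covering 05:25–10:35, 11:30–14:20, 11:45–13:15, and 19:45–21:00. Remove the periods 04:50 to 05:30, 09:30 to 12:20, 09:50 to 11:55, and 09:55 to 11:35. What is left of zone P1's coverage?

A, merged: 05:25–10:35, 11:30–14:20, 19:45–21:00.
B, merged: 04:50–05:30, 09:30–12:20.
05:25–10:35 \ B = 05:30–09:30.
11:30–14:20 \ B = 12:20–14:20.
19:45–21:00: nothing removed.

05:30–09:30, 12:20–14:20, 19:45–21:00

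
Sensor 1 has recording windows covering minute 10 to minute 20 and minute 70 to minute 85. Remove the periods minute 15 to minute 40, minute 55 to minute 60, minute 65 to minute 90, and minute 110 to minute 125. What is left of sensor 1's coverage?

minute 10 to minute 15

minute 10 to minute 20 with B removed leaves minute 10 to minute 15.
minute 70 to minute 85 lies entirely inside B → drops out.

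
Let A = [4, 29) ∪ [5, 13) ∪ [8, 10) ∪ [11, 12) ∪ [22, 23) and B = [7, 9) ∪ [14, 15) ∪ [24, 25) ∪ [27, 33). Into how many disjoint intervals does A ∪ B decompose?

First set merges to [4, 29).
A ∪ B = [4, 33).
That is 1 disjoint piece.

1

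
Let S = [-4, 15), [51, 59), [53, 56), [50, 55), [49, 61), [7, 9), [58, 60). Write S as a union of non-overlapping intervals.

Sort by start: [-4, 15), [7, 9), [49, 61), [50, 55), [51, 59), [53, 56), [58, 60).
[7, 9) overlaps/touches [-4, 15) → extend to [-4, 15).
[49, 61) is disjoint → start new block.
[50, 55) overlaps/touches [49, 61) → extend to [49, 61).
[51, 59) overlaps/touches [49, 61) → extend to [49, 61).
[53, 56) overlaps/touches [49, 61) → extend to [49, 61).
[58, 60) overlaps/touches [49, 61) → extend to [49, 61).

[-4, 15) ∪ [49, 61)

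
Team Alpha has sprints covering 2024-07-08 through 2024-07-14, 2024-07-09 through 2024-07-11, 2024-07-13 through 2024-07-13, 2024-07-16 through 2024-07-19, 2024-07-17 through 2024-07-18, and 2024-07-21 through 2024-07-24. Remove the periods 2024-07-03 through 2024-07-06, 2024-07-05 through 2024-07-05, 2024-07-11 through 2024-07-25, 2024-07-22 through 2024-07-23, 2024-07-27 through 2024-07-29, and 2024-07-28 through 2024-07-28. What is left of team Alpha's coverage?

First set merges to 2024-07-08 through 2024-07-14, 2024-07-16 through 2024-07-19, 2024-07-21 through 2024-07-24.
Second set merges to 2024-07-03 through 2024-07-06, 2024-07-11 through 2024-07-25, 2024-07-27 through 2024-07-29.
2024-07-08 through 2024-07-14 \ B = 2024-07-08 through 2024-07-10.
2024-07-16 through 2024-07-19: entirely removed.
2024-07-21 through 2024-07-24: entirely removed.

2024-07-08 through 2024-07-10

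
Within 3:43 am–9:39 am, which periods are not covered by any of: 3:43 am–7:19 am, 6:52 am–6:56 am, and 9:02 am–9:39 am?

The merged coverage is 3:43 am–7:19 am, 9:02 am–9:39 am.
Uncovered inside 3:43 am–9:39 am: 7:19 am–9:02 am.

7:19 am–9:02 am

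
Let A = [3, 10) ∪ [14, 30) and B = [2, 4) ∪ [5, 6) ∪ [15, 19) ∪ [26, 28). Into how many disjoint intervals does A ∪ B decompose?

A ∪ B = [2, 10), [14, 30).
That is 2 disjoint pieces.

2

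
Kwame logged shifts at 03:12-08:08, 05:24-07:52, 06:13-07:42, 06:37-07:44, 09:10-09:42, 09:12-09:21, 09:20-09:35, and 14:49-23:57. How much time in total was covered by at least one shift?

14 h 36 min

Merged: 03:12–08:08, 09:10–09:42, 14:49–23:57.
Lengths: 4 h 56 min + 32 min + 9 h 8 min = 14 h 36 min.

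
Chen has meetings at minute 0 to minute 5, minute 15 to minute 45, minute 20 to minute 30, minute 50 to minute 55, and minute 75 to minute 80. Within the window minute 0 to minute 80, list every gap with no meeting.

Covered (merged): minute 0 to minute 5, minute 15 to minute 45, minute 50 to minute 55, minute 75 to minute 80.
Gaps within minute 0 to minute 80: minute 5 to minute 15, minute 45 to minute 50, minute 55 to minute 75.

minute 5 to minute 15, minute 45 to minute 50, minute 55 to minute 75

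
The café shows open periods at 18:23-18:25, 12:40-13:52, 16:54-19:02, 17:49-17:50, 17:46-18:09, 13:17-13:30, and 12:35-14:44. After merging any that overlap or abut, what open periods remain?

Sort by start: 12:35–14:44, 12:40–13:52, 13:17–13:30, 16:54–19:02, 17:46–18:09, 17:49–17:50, 18:23–18:25.
12:40–13:52 overlaps/touches 12:35–14:44 → extend to 12:35–14:44.
13:17–13:30 overlaps/touches 12:35–14:44 → extend to 12:35–14:44.
16:54–19:02 is disjoint → start new block.
17:46–18:09 overlaps/touches 16:54–19:02 → extend to 16:54–19:02.
17:49–17:50 overlaps/touches 16:54–19:02 → extend to 16:54–19:02.
18:23–18:25 overlaps/touches 16:54–19:02 → extend to 16:54–19:02.

12:35–14:44, 16:54–19:02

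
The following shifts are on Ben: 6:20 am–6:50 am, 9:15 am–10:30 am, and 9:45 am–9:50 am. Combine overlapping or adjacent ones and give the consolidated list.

6:20 am-6:50 am, 9:15 am-10:30 am

9:15 am-10:30 am is disjoint → start new block.
9:45 am-9:50 am overlaps/touches 9:15 am-10:30 am → extend to 9:15 am-10:30 am.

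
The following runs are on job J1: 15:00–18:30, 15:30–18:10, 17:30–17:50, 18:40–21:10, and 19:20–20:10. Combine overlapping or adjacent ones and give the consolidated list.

15:00–18:30, 18:40–21:10

15:30–18:10 overlaps/touches 15:00–18:30 → extend to 15:00–18:30.
17:30–17:50 overlaps/touches 15:00–18:30 → extend to 15:00–18:30.
18:40–21:10 is disjoint → start new block.
19:20–20:10 overlaps/touches 18:40–21:10 → extend to 18:40–21:10.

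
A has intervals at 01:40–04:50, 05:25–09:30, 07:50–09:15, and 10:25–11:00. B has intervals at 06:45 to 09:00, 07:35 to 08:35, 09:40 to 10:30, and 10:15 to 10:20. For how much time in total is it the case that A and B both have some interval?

A, merged: 01:40–04:50, 05:25–09:30, 10:25–11:00.
B, merged: 06:45–09:00, 09:40–10:30.
A ∩ B = 06:45–09:00, 10:25–10:30.
Total: 2 h 15 min + 5 min = 2 h 20 min.

2 h 20 min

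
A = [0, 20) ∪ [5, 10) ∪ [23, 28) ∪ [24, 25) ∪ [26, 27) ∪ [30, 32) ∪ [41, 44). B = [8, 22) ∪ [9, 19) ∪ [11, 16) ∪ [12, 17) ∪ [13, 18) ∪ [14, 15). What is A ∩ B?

Merge the first list: [0, 20), [23, 28), [30, 32), [41, 44).
Merge the second list: [8, 22).
[0, 20) meets the second set on [8, 20).
[23, 28): no overlap with the second set.
[30, 32): no overlap with the second set.
[41, 44): no overlap with the second set.

[8, 20)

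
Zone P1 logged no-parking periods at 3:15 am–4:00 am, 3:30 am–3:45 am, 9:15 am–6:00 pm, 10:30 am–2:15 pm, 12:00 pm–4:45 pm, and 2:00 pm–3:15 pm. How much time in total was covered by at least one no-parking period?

Merged: 3:15 am-4:00 am, 9:15 am-6:00 pm.
Lengths: 45 min + 8 h 45 min = 9 h 30 min.

9 h 30 min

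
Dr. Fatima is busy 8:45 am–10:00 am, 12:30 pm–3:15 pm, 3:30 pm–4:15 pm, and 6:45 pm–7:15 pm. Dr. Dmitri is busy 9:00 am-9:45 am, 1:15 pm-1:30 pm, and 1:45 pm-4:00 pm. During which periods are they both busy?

9:00 am-9:45 am, 1:15 pm-1:30 pm, 1:45 pm-3:15 pm, 3:30 pm-4:00 pm

8:45 am-10:00 am meets the second set on 9:00 am-9:45 am.
12:30 pm-3:15 pm meets the second set on 1:15 pm-1:30 pm, 1:45 pm-3:15 pm.
3:30 pm-4:15 pm meets the second set on 3:30 pm-4:00 pm.
6:45 pm-7:15 pm: no overlap with the second set.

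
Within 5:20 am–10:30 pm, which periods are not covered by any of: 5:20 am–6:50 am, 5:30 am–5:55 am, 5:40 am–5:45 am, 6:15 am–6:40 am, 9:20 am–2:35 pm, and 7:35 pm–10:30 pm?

6:50 am-9:20 am, 2:35 pm-7:35 pm

The merged coverage is 5:20 am-6:50 am, 9:20 am-2:35 pm, 7:35 pm-10:30 pm.
Uncovered inside 5:20 am-10:30 pm: 6:50 am-9:20 am, 2:35 pm-7:35 pm.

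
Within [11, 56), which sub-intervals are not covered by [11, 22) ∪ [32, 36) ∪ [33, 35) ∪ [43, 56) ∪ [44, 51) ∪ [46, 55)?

Covered (merged): [11, 22), [32, 36), [43, 56).
Complement within [11, 56): [22, 32), [36, 43).

[22, 32) ∪ [36, 43)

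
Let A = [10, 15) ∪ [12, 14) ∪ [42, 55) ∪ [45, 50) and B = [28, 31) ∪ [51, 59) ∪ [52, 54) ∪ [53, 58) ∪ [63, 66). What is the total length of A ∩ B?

First set merges to [10, 15), [42, 55).
Second set merges to [28, 31), [51, 59), [63, 66).
A ∩ B = [51, 55).
Total: 4.

4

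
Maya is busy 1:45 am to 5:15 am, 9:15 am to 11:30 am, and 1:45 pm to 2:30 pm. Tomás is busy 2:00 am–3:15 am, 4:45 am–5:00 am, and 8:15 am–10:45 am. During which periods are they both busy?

2:00 am–3:15 am, 4:45 am–5:00 am, 9:15 am–10:45 am

1:45 am–5:15 am ∩ B → 2:00 am–3:15 am, 4:45 am–5:00 am.
9:15 am–11:30 am ∩ B → 9:15 am–10:45 am.
1:45 pm–2:30 pm meets no B interval.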